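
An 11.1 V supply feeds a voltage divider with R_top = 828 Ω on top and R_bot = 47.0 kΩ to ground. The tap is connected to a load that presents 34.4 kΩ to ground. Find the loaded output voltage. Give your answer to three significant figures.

V_out ≈ 10.7 V

The load sits in parallel with R_bot: R_bot‖R_L = (47000 × 34400) / (47000 + 34400) = 19860 Ω.
V_out = 11.1 × 19860 / (828 + 19860) = 11.1 × 19860/20690 = 10.7 V.
(Unloaded it would have been 10.9 V.)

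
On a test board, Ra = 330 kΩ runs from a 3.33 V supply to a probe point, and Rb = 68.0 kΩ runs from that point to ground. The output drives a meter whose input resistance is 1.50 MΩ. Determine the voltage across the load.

The load sits in parallel with Rb: Rb‖R_L = (68.0 × 1500) / (68.0 + 1500) = 65.05 kΩ.
V_out = 3.33 × 65.05 / (330 + 65.05) = 3.33 × 65.05/395.1 = 0.548 V.

V_out ≈ 0.548 V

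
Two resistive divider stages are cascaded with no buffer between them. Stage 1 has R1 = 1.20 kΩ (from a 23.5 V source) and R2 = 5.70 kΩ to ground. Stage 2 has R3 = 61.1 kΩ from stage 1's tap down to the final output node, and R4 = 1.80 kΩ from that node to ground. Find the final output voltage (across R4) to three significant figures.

V_out ≈ 0.547 V

Stage 2 presents R3+R4 = 62.90 kΩ as a load on stage 1's tap.
Stage 1's lower leg becomes R2‖(R3+R4) = 5.226 kΩ, so V_mid = 23.5 × 5.226/6.426 = 19.11 V.
Stage 2 is itself unloaded: V_out = V_mid × R4/(R3+R4) = 19.11 × 1.80/62.90 = 0.547 V.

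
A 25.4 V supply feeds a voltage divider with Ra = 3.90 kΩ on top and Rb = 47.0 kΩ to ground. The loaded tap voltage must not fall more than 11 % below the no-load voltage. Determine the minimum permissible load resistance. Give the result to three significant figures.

Output resistance R_th = Ra‖Rb = (3.90 × 47.0)/50.90 = 3.601 kΩ.
The fractional drop is R_th/(R_th + R_L); requiring this ≤ 0.110 gives R_L ≥ R_th(1/0.110 − 1) = 3.601 × 8.091 = 29.1 kΩ.

R_L(min) ≈ 29.1 kΩ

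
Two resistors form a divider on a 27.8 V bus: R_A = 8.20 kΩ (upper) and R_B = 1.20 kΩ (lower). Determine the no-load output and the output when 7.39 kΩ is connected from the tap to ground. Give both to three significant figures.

Open-circuit: V = 27.8 × 1.20/(8.20 + 1.20) = 3.55 V.
With the load, R_B becomes R_B‖R_L = 1.032 kΩ, so V = 27.8 × 1.032/9.232 = 3.11 V.

Unloaded: 3.55 V; loaded: 3.11 V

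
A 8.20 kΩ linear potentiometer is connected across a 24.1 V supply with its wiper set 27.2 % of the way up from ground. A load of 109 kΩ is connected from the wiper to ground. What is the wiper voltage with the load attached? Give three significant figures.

The wiper splits the pot into (1−α)R = 5.970 kΩ above and αR = 2.230 kΩ below.
Lower section ‖ load = 2.186 kΩ.
V_wiper = 24.1 × 2.186/(5.970 + 2.186) = 6.46 V.

V ≈ 6.46 V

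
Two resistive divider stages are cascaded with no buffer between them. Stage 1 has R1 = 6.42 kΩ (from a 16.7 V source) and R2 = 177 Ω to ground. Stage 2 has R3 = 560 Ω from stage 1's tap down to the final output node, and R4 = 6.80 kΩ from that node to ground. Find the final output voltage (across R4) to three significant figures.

Stage 2 presents R3+R4 = 7360 Ω as a load on stage 1's tap.
Stage 1's lower leg becomes R2‖(R3+R4) = 172.8 Ω, so V_mid = 16.7 × 172.8/6593 = 0.4378 V.
Stage 2 is itself unloaded: V_out = V_mid × R4/(R3+R4) = 0.4378 × 6800/7360 = 0.405 V.

V_out ≈ 0.405 V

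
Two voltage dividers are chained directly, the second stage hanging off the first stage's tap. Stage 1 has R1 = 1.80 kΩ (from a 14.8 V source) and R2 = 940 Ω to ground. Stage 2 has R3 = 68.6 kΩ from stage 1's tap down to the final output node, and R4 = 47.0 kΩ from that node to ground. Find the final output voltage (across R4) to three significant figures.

Stage 2 presents R3+R4 = 115600 Ω as a load on stage 1's tap.
Stage 1's lower leg becomes R2‖(R3+R4) = 932.4 Ω, so V_mid = 14.8 × 932.4/2732 = 5.050 V.
Stage 2 is itself unloaded: V_out = V_mid × R4/(R3+R4) = 5.050 × 47000/115600 = 2.05 V.

V_out ≈ 2.05 V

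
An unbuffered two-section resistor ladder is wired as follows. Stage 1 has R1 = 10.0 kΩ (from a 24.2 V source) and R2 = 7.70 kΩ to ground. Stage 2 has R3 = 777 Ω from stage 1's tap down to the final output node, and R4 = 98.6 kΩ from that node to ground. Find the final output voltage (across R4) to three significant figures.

V_out ≈ 10.0 V

Stage 2 presents R3+R4 = 99380 Ω as a load on stage 1's tap.
Stage 1's lower leg becomes R2‖(R3+R4) = 7146 Ω, so V_mid = 24.2 × 7146/17150 = 10.09 V.
Stage 2 is itself unloaded: V_out = V_mid × R4/(R3+R4) = 10.09 × 98600/99380 = 10.0 V.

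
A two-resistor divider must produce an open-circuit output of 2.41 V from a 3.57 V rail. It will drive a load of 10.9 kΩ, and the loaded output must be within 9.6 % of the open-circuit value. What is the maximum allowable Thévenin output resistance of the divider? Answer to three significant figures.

Loading drop = R_th/(R_th + R_L) ≤ 0.0960, so R_th ≤ R_L · ε/(1−ε) = 10.9 kΩ × 0.0960/0.9040 = 1.16 kΩ.

R_th ≤ 1.16 kΩ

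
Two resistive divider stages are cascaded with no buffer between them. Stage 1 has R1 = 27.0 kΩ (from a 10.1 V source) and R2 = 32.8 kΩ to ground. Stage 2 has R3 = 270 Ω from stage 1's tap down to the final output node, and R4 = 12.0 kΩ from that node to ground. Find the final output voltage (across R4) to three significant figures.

V_out ≈ 2.45 V

Stage 2 presents R3+R4 = 12270 Ω as a load on stage 1's tap.
Stage 1's lower leg becomes R2‖(R3+R4) = 8930 Ω, so V_mid = 10.1 × 8930/35930 = 2.510 V.
Stage 2 is itself unloaded: V_out = V_mid × R4/(R3+R4) = 2.510 × 12000/12270 = 2.45 V.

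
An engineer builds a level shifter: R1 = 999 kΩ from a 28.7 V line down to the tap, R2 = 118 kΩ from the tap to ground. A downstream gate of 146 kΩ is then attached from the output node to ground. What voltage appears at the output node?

V_out ≈ 1.76 V

The load sits in parallel with R2: R2‖R_L = (118 × 146) / (118 + 146) = 65.26 kΩ.
V_out = 28.7 × 65.26 / (999 + 65.26) = 28.7 × 65.26/1064 = 1.76 V.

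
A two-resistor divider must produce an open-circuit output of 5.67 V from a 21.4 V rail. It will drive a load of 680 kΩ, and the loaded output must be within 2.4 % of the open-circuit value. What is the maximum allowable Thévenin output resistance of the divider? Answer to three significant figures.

Loading drop = R_th/(R_th + R_L) ≤ 0.0240, so R_th ≤ R_L · ε/(1−ε) = 680 kΩ × 0.0240/0.9760 = 16.7 kΩ.
(Any R1, R2 with R2/(R1+R2) = 0.265 and R1‖R2 ≤ 16.7 kΩ will meet the spec.)

R_th ≤ 16.7 kΩ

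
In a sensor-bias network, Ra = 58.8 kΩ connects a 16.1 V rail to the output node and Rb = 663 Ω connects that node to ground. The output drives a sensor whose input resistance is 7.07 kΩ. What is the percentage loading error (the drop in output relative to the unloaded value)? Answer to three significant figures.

8.49 %

Unloaded V = 16.1 × 663/59460 = 0.17951 V.
Loaded: Rb‖R_L = 606.2 Ω, giving V = 16.1 × 606.2/59410 = 0.16428 V.
Drop = (0.17951 − 0.16428) / 0.17951 = 8.49 %.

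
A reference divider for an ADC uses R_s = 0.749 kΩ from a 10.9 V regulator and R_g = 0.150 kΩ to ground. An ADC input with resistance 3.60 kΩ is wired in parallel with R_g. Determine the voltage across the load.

The load sits in parallel with R_g: R_g‖R_L = (150 × 3600) / (150 + 3600) = 144.0 Ω.
V_out = 10.9 × 144.0 / (749 + 144.0) = 10.9 × 144.0/893.0 = 1.76 V.
(Unloaded it would have been 1.82 V.)

V_out ≈ 1.76 V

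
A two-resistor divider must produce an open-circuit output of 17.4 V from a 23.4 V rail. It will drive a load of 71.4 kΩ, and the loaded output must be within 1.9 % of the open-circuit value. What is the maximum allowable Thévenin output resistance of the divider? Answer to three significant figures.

R_th ≤ 1.38 kΩ

Loading drop = R_th/(R_th + R_L) ≤ 0.0190, so R_th ≤ R_L · ε/(1−ε) = 71.4 kΩ × 0.0190/0.9810 = 1.38 kΩ.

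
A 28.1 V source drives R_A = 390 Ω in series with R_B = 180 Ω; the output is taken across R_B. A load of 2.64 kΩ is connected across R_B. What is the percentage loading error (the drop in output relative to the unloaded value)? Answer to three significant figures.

The divider's output (Thévenin) resistance is R_A‖R_B = 123.2 Ω.
Fractional drop under load = R_th/(R_th + R_L) = 123.2 / (123.2 + 2640) = 0.04457.
So the output falls by 4.46 %.

4.46 %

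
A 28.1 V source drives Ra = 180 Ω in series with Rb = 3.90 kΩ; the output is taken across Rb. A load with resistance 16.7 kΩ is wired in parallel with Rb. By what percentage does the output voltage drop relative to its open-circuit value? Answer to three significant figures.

1.02 %

The divider's output (Thévenin) resistance is Ra‖Rb = 172.1 Ω.
Fractional drop under load = R_th/(R_th + R_L) = 172.1 / (172.1 + 16700) = 0.01020.
So the output falls by 1.02 %.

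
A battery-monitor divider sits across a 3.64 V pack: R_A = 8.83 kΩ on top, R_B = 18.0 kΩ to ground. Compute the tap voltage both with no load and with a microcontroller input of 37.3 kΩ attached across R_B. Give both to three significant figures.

Unloaded: 2.44 V; loaded: 2.11 V

Open-circuit: V = 3.64 × 18.0/(8.83 + 18.0) = 2.44 V.
With the load, R_B becomes R_B‖R_L = 12.14 kΩ, so V = 3.64 × 12.14/20.97 = 2.11 V.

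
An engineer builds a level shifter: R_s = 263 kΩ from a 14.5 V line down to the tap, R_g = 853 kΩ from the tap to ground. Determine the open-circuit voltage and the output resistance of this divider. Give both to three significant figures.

V_th = 11.1 V, R_th = 201 kΩ

V_th is the open-circuit tap voltage: 14.5 × 853/(263 + 853) = 11.1 V.
With the supply zeroed, R_s and R_g appear in parallel from the tap: R_th = R_s‖R_g = (263 × 853)/1116 = 201 kΩ.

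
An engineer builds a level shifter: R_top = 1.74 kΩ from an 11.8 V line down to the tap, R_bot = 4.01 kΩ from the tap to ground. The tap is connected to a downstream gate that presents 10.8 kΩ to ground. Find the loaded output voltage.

The load sits in parallel with R_bot: R_bot‖R_L = (4.01 × 10.8) / (4.01 + 10.8) = 2.924 kΩ.
V_out = 11.8 × 2.924 / (1.74 + 2.924) = 11.8 × 2.924/4.664 = 7.40 V.

V_out ≈ 7.40 V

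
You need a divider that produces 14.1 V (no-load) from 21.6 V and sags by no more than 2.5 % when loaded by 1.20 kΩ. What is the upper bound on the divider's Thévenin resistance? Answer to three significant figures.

Loading drop = R_th/(R_th + R_L) ≤ 0.0250, so R_th ≤ R_L · ε/(1−ε) = 1.20 kΩ × 0.0250/0.9750 = 30.8 Ω.

R_th ≤ 30.8 Ω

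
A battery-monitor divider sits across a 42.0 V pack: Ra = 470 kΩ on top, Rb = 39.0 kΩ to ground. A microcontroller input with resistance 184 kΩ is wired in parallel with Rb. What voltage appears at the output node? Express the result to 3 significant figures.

The load sits in parallel with Rb: Rb‖R_L = (39.0 × 184) / (39.0 + 184) = 32.18 kΩ.
V_out = 42.0 × 32.18 / (470 + 32.18) = 42.0 × 32.18/502.2 = 2.69 V.

V_out ≈ 2.69 V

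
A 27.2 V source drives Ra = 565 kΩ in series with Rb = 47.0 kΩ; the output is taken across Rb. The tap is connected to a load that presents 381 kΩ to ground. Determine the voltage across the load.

V_out ≈ 1.88 V

The load sits in parallel with Rb: Rb‖R_L = (47.0 × 381) / (47.0 + 381) = 41.84 kΩ.
V_out = 27.2 × 41.84 / (565 + 41.84) = 27.2 × 41.84/606.8 = 1.88 V.
(Unloaded it would have been 2.09 V.)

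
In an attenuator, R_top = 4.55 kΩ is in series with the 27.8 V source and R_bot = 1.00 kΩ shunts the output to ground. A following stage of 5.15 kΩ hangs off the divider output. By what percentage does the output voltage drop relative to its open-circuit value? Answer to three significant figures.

The divider's output (Thévenin) resistance is R_top‖R_bot = 0.8198 kΩ.
Fractional drop under load = R_th/(R_th + R_L) = 0.8198 / (0.8198 + 5.15) = 0.1373.
So the output falls by 13.7 %.

13.7 %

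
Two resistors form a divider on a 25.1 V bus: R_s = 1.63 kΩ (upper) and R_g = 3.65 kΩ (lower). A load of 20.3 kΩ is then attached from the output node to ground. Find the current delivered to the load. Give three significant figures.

R_g‖R_L = 3.094 kΩ; V_out = 25.1 × 3.094/4.724 = 16.44 V.
I_L = V_out / R_L = 16.44 / 20.3 kΩ = 0.810 mA.

I_L ≈ 0.810 mA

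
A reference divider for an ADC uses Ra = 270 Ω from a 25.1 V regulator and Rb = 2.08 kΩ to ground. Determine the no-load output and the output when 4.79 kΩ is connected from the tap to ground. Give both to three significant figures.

Open-circuit: V = 25.1 × 2080/(270 + 2080) = 22.2 V.
With the load, Rb becomes Rb‖R_L = 1450 Ω, so V = 25.1 × 1450/1720 = 21.2 V.

Unloaded: 22.2 V; loaded: 21.2 V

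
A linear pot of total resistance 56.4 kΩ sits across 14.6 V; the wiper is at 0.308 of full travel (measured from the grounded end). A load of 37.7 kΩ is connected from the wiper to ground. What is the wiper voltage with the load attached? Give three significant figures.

The wiper splits the pot into (1−α)R = 39.03 kΩ above and αR = 17.37 kΩ below.
Lower section ‖ load = 11.89 kΩ.
V_wiper = 14.6 × 11.89/(39.03 + 11.89) = 3.41 V.

V ≈ 3.41 V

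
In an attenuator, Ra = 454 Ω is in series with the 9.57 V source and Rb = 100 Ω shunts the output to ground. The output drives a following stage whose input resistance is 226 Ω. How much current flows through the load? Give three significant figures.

Rb‖R_L = 69.33 Ω; V_out = 9.57 × 69.33/523.3 = 1.268 V.
I_L = V_out / R_L = 1.268 / 226 Ω = 5.61 mA.

I_L ≈ 5.61 mA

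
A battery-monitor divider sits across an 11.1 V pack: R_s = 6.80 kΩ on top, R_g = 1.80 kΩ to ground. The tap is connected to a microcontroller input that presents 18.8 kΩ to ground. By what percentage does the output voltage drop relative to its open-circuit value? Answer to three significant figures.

7.04 %

The divider's output (Thévenin) resistance is R_s‖R_g = 1.423 kΩ.
Fractional drop under load = R_th/(R_th + R_L) = 1.423 / (1.423 + 18.8) = 0.07038.
So the output falls by 7.04 %.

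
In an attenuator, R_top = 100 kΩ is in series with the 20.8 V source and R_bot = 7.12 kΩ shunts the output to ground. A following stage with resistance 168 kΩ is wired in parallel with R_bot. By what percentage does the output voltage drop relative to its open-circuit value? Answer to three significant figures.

The divider's output (Thévenin) resistance is R_top‖R_bot = 6.647 kΩ.
Fractional drop under load = R_th/(R_th + R_L) = 6.647 / (6.647 + 168) = 0.03806.
So the output falls by 3.81 %.

3.81 %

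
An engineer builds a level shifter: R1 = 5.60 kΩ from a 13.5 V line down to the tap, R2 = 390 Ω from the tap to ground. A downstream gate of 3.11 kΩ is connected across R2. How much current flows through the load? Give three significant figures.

I_L ≈ 0.253 mA

R2‖R_L = 346.5 Ω; V_out = 13.5 × 346.5/5947 = 0.7867 V.
I_L = V_out / R_L = 0.7867 / 3.11 kΩ = 0.253 mA.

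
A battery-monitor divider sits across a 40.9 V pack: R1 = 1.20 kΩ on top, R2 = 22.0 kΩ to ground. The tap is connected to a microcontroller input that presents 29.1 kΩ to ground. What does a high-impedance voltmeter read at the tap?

V_out ≈ 37.3 V

The load sits in parallel with R2: R2‖R_L = (22.0 × 29.1) / (22.0 + 29.1) = 12.53 kΩ.
V_out = 40.9 × 12.53 / (1.20 + 12.53) = 40.9 × 12.53/13.73 = 37.3 V.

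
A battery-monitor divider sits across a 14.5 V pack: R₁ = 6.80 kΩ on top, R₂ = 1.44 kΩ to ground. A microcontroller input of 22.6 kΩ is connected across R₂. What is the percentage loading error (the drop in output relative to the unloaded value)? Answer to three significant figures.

The divider's output (Thévenin) resistance is R₁‖R₂ = 1.188 kΩ.
Fractional drop under load = R_th/(R_th + R_L) = 1.188 / (1.188 + 22.6) = 0.04996.
So the output falls by 5.00 %.

5.00 %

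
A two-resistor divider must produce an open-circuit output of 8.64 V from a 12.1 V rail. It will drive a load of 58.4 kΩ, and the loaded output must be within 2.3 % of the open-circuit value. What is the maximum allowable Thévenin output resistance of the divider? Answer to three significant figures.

Loading drop = R_th/(R_th + R_L) ≤ 0.0230, so R_th ≤ R_L · ε/(1−ε) = 58.4 kΩ × 0.0230/0.9770 = 1.37 kΩ.

R_th ≤ 1.37 kΩ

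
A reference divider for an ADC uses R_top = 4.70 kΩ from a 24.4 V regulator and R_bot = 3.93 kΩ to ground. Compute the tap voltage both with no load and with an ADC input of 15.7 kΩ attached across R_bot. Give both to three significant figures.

Unloaded: 11.1 V; loaded: 9.78 V

Open-circuit: V = 24.4 × 3.93/(4.70 + 3.93) = 11.1 V.
With the load, R_bot becomes R_bot‖R_L = 3.143 kΩ, so V = 24.4 × 3.143/7.843 = 9.78 V.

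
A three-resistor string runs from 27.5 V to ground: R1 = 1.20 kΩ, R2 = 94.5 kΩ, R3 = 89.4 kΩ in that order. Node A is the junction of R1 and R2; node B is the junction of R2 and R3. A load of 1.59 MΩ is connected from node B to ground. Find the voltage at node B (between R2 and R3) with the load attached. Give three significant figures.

At node B, R3 is in parallel with the load: R3‖R_L = 84.64 kΩ.
Below node A the resistance is R2 + (R3‖R_L) = 179.1 kΩ, so V_A = 27.5 × 179.1/180.3 = 27.32 V.
Then V_B = V_A × (R3‖R_L)/(R2 + R3‖R_L) = 27.32 × 84.64/179.1 = 12.9 V.

V ≈ 12.9 V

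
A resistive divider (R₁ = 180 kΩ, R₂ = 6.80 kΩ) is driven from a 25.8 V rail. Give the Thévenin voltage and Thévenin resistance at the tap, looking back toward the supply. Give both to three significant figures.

V_th is the open-circuit tap voltage: 25.8 × 6.80/(180 + 6.80) = 0.939 V.
With the supply zeroed, R₁ and R₂ appear in parallel from the tap: R_th = R₁‖R₂ = (180 × 6.80)/186.8 = 6.55 kΩ.

V_th = 0.939 V, R_th = 6.55 kΩ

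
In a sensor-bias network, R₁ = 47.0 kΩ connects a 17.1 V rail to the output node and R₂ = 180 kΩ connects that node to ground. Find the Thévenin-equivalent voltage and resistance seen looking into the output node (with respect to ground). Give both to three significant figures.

V_th = 13.6 V, R_th = 37.3 kΩ

V_th is the open-circuit tap voltage: 17.1 × 180/(47.0 + 180) = 13.6 V.
With the supply zeroed, R₁ and R₂ appear in parallel from the tap: R_th = R₁‖R₂ = (47.0 × 180)/227.0 = 37.3 kΩ.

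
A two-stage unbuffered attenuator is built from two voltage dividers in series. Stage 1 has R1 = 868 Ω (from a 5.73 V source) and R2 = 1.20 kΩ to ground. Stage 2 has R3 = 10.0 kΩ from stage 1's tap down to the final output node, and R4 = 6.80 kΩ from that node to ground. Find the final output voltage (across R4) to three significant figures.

Stage 2 presents R3+R4 = 16800 Ω as a load on stage 1's tap.
Stage 1's lower leg becomes R2‖(R3+R4) = 1120 Ω, so V_mid = 5.73 × 1120/1988 = 3.228 V.
Stage 2 is itself unloaded: V_out = V_mid × R4/(R3+R4) = 3.228 × 6800/16800 = 1.31 V.

V_out ≈ 1.31 V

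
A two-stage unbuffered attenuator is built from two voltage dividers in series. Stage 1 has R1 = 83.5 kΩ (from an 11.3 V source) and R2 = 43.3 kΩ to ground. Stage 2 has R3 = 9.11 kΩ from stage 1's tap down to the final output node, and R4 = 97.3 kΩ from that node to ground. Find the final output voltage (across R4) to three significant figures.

V_out ≈ 2.78 V

Stage 2 presents R3+R4 = 106.4 kΩ as a load on stage 1's tap.
Stage 1's lower leg becomes R2‖(R3+R4) = 30.78 kΩ, so V_mid = 11.3 × 30.78/114.3 = 3.043 V.
Stage 2 is itself unloaded: V_out = V_mid × R4/(R3+R4) = 3.043 × 97.3/106.4 = 2.78 V.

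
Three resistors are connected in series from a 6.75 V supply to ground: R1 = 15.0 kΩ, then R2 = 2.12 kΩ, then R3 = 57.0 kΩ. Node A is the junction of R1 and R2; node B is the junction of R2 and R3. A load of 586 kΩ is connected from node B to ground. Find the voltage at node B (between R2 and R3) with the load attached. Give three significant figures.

V ≈ 5.08 V

At node B, R3 is in parallel with the load: R3‖R_L = 51.95 kΩ.
Below node A the resistance is R2 + (R3‖R_L) = 54.07 kΩ, so V_A = 6.75 × 54.07/69.07 = 5.284 V.
Then V_B = V_A × (R3‖R_L)/(R2 + R3‖R_L) = 5.284 × 51.95/54.07 = 5.08 V.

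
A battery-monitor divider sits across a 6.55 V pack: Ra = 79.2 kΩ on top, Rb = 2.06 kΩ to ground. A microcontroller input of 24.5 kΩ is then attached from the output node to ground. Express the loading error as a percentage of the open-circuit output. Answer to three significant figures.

7.57 %

The divider's output (Thévenin) resistance is Ra‖Rb = 2.008 kΩ.
Fractional drop under load = R_th/(R_th + R_L) = 2.008 / (2.008 + 24.5) = 0.07574.
So the output falls by 7.57 %.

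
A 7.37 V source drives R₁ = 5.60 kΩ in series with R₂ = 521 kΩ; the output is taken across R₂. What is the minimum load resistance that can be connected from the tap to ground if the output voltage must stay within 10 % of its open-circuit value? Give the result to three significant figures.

Output resistance R_th = R₁‖R₂ = (5.60 × 521)/526.6 = 5.540 kΩ.
The fractional drop is R_th/(R_th + R_L); requiring this ≤ 0.100 gives R_L ≥ R_th(1/0.100 − 1) = 5.540 × 9.000 = 49.9 kΩ.

R_L(min) ≈ 49.9 kΩ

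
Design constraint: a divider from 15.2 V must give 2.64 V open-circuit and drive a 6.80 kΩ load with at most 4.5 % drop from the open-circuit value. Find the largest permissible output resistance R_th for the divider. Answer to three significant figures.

R_th ≤ 320 Ω

Loading drop = R_th/(R_th + R_L) ≤ 0.0450, so R_th ≤ R_L · ε/(1−ε) = 6.80 kΩ × 0.0450/0.9550 = 320 Ω.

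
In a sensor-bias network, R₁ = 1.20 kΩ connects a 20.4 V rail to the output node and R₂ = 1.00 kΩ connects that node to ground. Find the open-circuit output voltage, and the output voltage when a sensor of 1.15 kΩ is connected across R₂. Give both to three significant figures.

Open-circuit: V = 20.4 × 1.00/(1.20 + 1.00) = 9.27 V.
With the load, R₂ becomes R₂‖R_L = 0.5349 kΩ, so V = 20.4 × 0.5349/1.735 = 6.29 V.

Unloaded: 9.27 V; loaded: 6.29 V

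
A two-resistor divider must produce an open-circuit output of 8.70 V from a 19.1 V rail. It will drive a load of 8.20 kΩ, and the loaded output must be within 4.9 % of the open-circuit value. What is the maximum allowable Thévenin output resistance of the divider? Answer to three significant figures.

R_th ≤ 423 Ω

Loading drop = R_th/(R_th + R_L) ≤ 0.0490, so R_th ≤ R_L · ε/(1−ε) = 8.20 kΩ × 0.0490/0.9510 = 423 Ω.
(Any R1, R2 with R2/(R1+R2) = 0.455 and R1‖R2 ≤ 423 Ω will meet the spec.)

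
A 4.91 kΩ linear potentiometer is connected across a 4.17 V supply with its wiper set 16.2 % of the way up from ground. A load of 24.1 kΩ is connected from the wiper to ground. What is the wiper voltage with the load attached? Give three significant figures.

V ≈ 0.657 V

The wiper splits the pot into (1−α)R = 4115 Ω above and αR = 795.4 Ω below.
Lower section ‖ load = 770.0 Ω.
V_wiper = 4.17 × 770.0/(4115 + 770.0) = 0.657 V.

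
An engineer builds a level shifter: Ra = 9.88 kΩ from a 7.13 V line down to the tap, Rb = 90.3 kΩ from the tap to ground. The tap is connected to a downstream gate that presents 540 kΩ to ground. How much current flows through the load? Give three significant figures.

Rb‖R_L = 77.36 kΩ; V_out = 7.13 × 77.36/87.24 = 6.323 V.
I_L = V_out / R_L = 6.323 / 540 kΩ = 0.0117 mA.

I_L ≈ 0.0117 mA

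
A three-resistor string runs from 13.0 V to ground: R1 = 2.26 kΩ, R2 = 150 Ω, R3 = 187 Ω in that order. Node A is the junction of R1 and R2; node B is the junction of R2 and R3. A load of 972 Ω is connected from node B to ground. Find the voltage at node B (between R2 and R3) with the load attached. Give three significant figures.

At node B, R3 is in parallel with the load: R3‖R_L = 156.8 Ω.
Below node A the resistance is R2 + (R3‖R_L) = 306.8 Ω, so V_A = 13.0 × 306.8/2567 = 1.554 V.
Then V_B = V_A × (R3‖R_L)/(R2 + R3‖R_L) = 1.554 × 156.8/306.8 = 0.794 V.

V ≈ 0.794 V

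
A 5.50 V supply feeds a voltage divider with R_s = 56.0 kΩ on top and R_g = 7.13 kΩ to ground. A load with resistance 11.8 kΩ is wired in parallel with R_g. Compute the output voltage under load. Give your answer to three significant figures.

V_out ≈ 0.404 V

The load sits in parallel with R_g: R_g‖R_L = (7.13 × 11.8) / (7.13 + 11.8) = 4.444 kΩ.
V_out = 5.50 × 4.444 / (56.0 + 4.444) = 5.50 × 4.444/60.44 = 0.404 V.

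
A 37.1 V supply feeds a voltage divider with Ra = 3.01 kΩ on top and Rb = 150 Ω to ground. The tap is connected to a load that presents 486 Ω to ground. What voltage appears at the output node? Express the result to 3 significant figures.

V_out ≈ 1.36 V

The load sits in parallel with Rb: Rb‖R_L = (150 × 486) / (150 + 486) = 114.6 Ω.
V_out = 37.1 × 114.6 / (3010 + 114.6) = 37.1 × 114.6/3125 = 1.36 V.
(Unloaded it would have been 1.76 V.)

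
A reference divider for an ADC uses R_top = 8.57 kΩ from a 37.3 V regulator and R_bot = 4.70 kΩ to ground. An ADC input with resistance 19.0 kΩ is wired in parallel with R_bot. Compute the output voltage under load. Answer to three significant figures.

The load sits in parallel with R_bot: R_bot‖R_L = (4.70 × 19.0) / (4.70 + 19.0) = 3.768 kΩ.
V_out = 37.3 × 3.768 / (8.57 + 3.768) = 37.3 × 3.768/12.34 = 11.4 V.

V_out ≈ 11.4 V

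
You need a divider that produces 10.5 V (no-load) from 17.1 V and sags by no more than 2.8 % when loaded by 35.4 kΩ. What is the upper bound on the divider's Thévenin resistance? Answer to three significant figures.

R_th ≤ 1.02 kΩ

Loading drop = R_th/(R_th + R_L) ≤ 0.0280, so R_th ≤ R_L · ε/(1−ε) = 35.4 kΩ × 0.0280/0.9720 = 1.02 kΩ.
(Any R1, R2 with R2/(R1+R2) = 0.614 and R1‖R2 ≤ 1.02 kΩ will meet the spec.)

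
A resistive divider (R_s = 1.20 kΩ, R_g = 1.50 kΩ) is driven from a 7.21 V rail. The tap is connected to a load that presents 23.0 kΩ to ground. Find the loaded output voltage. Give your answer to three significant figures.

V_out ≈ 3.89 V

The load sits in parallel with R_g: R_g‖R_L = (1.50 × 23.0) / (1.50 + 23.0) = 1.408 kΩ.
V_out = 7.21 × 1.408 / (1.20 + 1.408) = 7.21 × 1.408/2.608 = 3.89 V.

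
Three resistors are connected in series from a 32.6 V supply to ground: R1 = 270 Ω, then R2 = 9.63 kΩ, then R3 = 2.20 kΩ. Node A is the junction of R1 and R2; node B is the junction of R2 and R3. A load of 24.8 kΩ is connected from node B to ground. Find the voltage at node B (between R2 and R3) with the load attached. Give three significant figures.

At node B, R3 is in parallel with the load: R3‖R_L = 2021 Ω.
Below node A the resistance is R2 + (R3‖R_L) = 11650 Ω, so V_A = 32.6 × 11650/11920 = 31.86 V.
Then V_B = V_A × (R3‖R_L)/(R2 + R3‖R_L) = 31.86 × 2021/11650 = 5.53 V.

V ≈ 5.53 V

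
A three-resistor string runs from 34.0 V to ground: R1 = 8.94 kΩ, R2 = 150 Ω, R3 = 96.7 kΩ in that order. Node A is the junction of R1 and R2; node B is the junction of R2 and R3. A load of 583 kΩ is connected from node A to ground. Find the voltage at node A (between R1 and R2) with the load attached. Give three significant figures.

V ≈ 30.7 V

Below node A the series string R2+R3 = 96850 Ω sits in parallel with the 583000 Ω load: 83050 Ω.
V_A = 34.0 × 83050/(8940 + 83050) = 30.7 V.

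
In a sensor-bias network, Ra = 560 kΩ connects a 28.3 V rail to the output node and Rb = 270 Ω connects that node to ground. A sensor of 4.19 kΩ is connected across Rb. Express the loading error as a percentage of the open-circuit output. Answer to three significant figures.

6.05 %

The divider's output (Thévenin) resistance is Ra‖Rb = 269.9 Ω.
Fractional drop under load = R_th/(R_th + R_L) = 269.9 / (269.9 + 4190) = 0.06051.
So the output falls by 6.05 %.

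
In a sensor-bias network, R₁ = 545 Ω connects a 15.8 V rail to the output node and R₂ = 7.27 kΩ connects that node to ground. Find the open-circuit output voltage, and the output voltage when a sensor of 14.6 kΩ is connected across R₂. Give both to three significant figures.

Unloaded: 14.7 V; loaded: 14.2 V

Open-circuit: V = 15.8 × 7270/(545 + 7270) = 14.7 V.
With the load, R₂ becomes R₂‖R_L = 4853 Ω, so V = 15.8 × 4853/5398 = 14.2 V.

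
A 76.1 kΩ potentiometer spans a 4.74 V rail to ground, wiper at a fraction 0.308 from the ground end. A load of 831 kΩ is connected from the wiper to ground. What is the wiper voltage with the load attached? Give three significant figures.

The wiper splits the pot into (1−α)R = 52.66 kΩ above and αR = 23.44 kΩ below.
Lower section ‖ load = 22.80 kΩ.
V_wiper = 4.74 × 22.80/(52.66 + 22.80) = 1.43 V.

V ≈ 1.43 V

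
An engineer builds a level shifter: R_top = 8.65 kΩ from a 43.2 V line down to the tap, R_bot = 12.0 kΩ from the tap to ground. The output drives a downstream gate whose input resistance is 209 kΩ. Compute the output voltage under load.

The load sits in parallel with R_bot: R_bot‖R_L = (12.0 × 209) / (12.0 + 209) = 11.35 kΩ.
V_out = 43.2 × 11.35 / (8.65 + 11.35) = 43.2 × 11.35/20.00 = 24.5 V.
(Unloaded it would have been 25.1 V.)

V_out ≈ 24.5 V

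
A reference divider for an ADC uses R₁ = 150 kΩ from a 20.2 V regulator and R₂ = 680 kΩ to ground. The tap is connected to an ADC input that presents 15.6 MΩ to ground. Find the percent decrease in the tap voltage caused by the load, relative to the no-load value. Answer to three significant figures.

The divider's output (Thévenin) resistance is R₁‖R₂ = 122.9 kΩ.
Fractional drop under load = R_th/(R_th + R_L) = 122.9 / (122.9 + 15600) = 0.007816.
So the output falls by 0.782 %.

0.782 %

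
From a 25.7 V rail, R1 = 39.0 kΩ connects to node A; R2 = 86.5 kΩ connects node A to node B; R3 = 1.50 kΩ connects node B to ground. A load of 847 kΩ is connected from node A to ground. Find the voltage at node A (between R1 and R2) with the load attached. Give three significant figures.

Below node A the series string R2+R3 = 88.00 kΩ sits in parallel with the 847 kΩ load: 79.72 kΩ.
V_A = 25.7 × 79.72/(39.0 + 79.72) = 17.3 V.

V ≈ 17.3 V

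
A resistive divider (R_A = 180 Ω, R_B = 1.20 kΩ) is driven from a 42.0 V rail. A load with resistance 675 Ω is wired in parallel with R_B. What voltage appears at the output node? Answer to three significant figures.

V_out ≈ 29.6 V

The load sits in parallel with R_B: R_B‖R_L = (1200 × 675) / (1200 + 675) = 432.0 Ω.
V_out = 42.0 × 432.0 / (180 + 432.0) = 42.0 × 432.0/612.0 = 29.6 V.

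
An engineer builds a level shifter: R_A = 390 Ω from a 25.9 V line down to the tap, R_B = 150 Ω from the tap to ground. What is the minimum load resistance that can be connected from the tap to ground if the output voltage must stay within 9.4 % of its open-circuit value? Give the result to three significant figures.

R_L(min) ≈ 1.04 kΩ

Output resistance R_th = R_A‖R_B = (390 × 150)/540.0 = 108.3 Ω.
The fractional drop is R_th/(R_th + R_L); requiring this ≤ 0.0940 gives R_L ≥ R_th(1/0.0940 − 1) = 108.3 × 9.638 = 1.04 kΩ.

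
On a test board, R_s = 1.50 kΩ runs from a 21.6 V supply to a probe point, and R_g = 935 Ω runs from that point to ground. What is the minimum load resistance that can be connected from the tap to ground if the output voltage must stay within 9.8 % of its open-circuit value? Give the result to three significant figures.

R_L(min) ≈ 5.30 kΩ

Output resistance R_th = R_s‖R_g = (1500 × 935)/2435 = 576.0 Ω.
The fractional drop is R_th/(R_th + R_L); requiring this ≤ 0.0980 gives R_L ≥ R_th(1/0.0980 − 1) = 576.0 × 9.204 = 5.30 kΩ.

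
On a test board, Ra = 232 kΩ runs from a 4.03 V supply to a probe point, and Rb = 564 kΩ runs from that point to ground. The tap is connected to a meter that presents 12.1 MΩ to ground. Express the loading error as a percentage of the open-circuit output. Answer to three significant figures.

1.34 %

The divider's output (Thévenin) resistance is Ra‖Rb = 164.4 kΩ.
Fractional drop under load = R_th/(R_th + R_L) = 164.4 / (164.4 + 12100) = 0.01340.
So the output falls by 1.34 %.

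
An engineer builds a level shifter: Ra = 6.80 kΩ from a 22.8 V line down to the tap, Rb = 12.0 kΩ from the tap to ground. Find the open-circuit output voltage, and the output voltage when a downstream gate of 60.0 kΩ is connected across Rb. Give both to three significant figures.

Open-circuit: V = 22.8 × 12.0/(6.80 + 12.0) = 14.6 V.
With the load, Rb becomes Rb‖R_L = 10.00 kΩ, so V = 22.8 × 10.00/16.80 = 13.6 V.

Unloaded: 14.6 V; loaded: 13.6 V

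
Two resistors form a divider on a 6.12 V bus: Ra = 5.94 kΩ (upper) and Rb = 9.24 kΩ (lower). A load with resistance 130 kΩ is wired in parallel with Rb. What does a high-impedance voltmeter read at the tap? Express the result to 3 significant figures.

V_out ≈ 3.62 V

The load sits in parallel with Rb: Rb‖R_L = (9.24 × 130) / (9.24 + 130) = 8.627 kΩ.
V_out = 6.12 × 8.627 / (5.94 + 8.627) = 6.12 × 8.627/14.57 = 3.62 V.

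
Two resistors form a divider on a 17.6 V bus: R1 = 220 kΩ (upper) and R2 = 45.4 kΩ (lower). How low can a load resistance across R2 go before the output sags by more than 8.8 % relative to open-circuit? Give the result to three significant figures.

Output resistance R_th = R1‖R2 = (220 × 45.4)/265.4 = 37.63 kΩ.
The fractional drop is R_th/(R_th + R_L); requiring this ≤ 0.0880 gives R_L ≥ R_th(1/0.0880 − 1) = 37.63 × 10.36 = 390 kΩ.

R_L(min) ≈ 390 kΩ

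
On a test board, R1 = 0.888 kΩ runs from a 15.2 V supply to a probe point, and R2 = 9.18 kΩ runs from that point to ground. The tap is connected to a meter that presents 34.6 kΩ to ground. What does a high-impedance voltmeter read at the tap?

The load sits in parallel with R2: R2‖R_L = (9180 × 34600) / (9180 + 34600) = 7255 Ω.
V_out = 15.2 × 7255 / (888 + 7255) = 15.2 × 7255/8143 = 13.5 V.
(Unloaded it would have been 13.9 V.)

V_out ≈ 13.5 V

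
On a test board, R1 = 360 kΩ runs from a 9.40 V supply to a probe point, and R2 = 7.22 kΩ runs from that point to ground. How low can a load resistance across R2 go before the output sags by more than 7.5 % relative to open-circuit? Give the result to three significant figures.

R_L(min) ≈ 87.3 kΩ

Output resistance R_th = R1‖R2 = (360 × 7.22)/367.2 = 7.078 kΩ.
The fractional drop is R_th/(R_th + R_L); requiring this ≤ 0.0750 gives R_L ≥ R_th(1/0.0750 − 1) = 7.078 × 12.33 = 87.3 kΩ.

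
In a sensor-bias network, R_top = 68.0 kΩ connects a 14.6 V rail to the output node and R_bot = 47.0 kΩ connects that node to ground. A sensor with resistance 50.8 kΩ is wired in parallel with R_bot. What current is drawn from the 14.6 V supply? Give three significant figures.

R_bot‖R_L = 24.41 kΩ, so the source sees R_top + R_bot‖R_L = 92.41 kΩ.
I = 14.6 V / 92.41 kΩ = 0.158 mA.

I ≈ 0.158 mA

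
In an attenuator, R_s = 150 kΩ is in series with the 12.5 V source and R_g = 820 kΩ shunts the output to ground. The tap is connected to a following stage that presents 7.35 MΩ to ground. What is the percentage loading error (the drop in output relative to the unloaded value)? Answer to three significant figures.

1.70 %

The divider's output (Thévenin) resistance is R_s‖R_g = 126.8 kΩ.
Fractional drop under load = R_th/(R_th + R_L) = 126.8 / (126.8 + 7350) = 0.01696.
So the output falls by 1.70 %.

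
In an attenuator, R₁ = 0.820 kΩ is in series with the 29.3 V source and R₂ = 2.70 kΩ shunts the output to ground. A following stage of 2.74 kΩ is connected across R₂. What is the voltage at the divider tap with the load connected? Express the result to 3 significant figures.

V_out ≈ 18.3 V

The load sits in parallel with R₂: R₂‖R_L = (2700 × 2740) / (2700 + 2740) = 1360 Ω.
V_out = 29.3 × 1360 / (820 + 1360) = 29.3 × 1360/2180 = 18.3 V.
(Unloaded it would have been 22.5 V.)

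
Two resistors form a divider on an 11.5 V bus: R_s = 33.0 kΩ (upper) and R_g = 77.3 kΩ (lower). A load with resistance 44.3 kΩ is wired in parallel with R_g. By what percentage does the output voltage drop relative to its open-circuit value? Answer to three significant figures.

34.3 %

Unloaded V = 11.5 × 77.3/110.3 = 8.059 V.
Loaded: R_g‖R_L = 28.16 kΩ, giving V = 11.5 × 28.16/61.16 = 5.295 V.
Drop = (8.059 − 5.295) / 8.059 = 34.3 %.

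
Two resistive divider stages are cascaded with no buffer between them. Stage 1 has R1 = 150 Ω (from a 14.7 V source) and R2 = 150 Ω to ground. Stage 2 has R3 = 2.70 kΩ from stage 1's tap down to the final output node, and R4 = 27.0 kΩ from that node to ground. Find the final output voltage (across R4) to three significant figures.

Stage 2 presents R3+R4 = 29700 Ω as a load on stage 1's tap.
Stage 1's lower leg becomes R2‖(R3+R4) = 149.2 Ω, so V_mid = 14.7 × 149.2/299.2 = 7.331 V.
Stage 2 is itself unloaded: V_out = V_mid × R4/(R3+R4) = 7.331 × 27000/29700 = 6.66 V.

V_out ≈ 6.66 V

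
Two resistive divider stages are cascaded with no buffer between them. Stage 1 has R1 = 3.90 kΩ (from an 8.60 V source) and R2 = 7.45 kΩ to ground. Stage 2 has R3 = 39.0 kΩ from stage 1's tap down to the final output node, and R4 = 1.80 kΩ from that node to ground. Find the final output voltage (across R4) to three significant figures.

V_out ≈ 0.234 V

Stage 2 presents R3+R4 = 40.80 kΩ as a load on stage 1's tap.
Stage 1's lower leg becomes R2‖(R3+R4) = 6.300 kΩ, so V_mid = 8.60 × 6.300/10.20 = 5.312 V.
Stage 2 is itself unloaded: V_out = V_mid × R4/(R3+R4) = 5.312 × 1.80/40.80 = 0.234 V.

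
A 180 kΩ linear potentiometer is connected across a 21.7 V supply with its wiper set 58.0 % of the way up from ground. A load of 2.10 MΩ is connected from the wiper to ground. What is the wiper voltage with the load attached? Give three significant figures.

V ≈ 12.3 V

The wiper splits the pot into (1−α)R = 75.60 kΩ above and αR = 104.4 kΩ below.
Lower section ‖ load = 99.46 kΩ.
V_wiper = 21.7 × 99.46/(75.60 + 99.46) = 12.3 V.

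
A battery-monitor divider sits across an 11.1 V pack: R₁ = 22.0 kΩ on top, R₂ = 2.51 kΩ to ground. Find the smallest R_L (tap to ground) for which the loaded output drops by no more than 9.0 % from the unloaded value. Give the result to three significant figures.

Output resistance R_th = R₁‖R₂ = (22.0 × 2.51)/24.51 = 2.253 kΩ.
The fractional drop is R_th/(R_th + R_L); requiring this ≤ 0.0900 gives R_L ≥ R_th(1/0.0900 − 1) = 2.253 × 10.11 = 22.8 kΩ.

R_L(min) ≈ 22.8 kΩ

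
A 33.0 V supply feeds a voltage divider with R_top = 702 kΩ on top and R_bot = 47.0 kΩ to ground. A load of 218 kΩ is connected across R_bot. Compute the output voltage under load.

V_out ≈ 1.72 V

The load sits in parallel with R_bot: R_bot‖R_L = (47.0 × 218) / (47.0 + 218) = 38.66 kΩ.
V_out = 33.0 × 38.66 / (702 + 38.66) = 33.0 × 38.66/740.7 = 1.72 V.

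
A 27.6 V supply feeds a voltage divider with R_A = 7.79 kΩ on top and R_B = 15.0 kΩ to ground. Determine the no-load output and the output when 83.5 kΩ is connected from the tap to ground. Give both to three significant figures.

Open-circuit: V = 27.6 × 15.0/(7.79 + 15.0) = 18.2 V.
With the load, R_B becomes R_B‖R_L = 12.72 kΩ, so V = 27.6 × 12.72/20.51 = 17.1 V.

Unloaded: 18.2 V; loaded: 17.1 V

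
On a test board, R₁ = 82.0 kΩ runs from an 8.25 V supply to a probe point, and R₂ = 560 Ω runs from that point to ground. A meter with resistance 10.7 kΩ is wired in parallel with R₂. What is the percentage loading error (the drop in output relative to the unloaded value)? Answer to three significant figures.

4.94 %

The divider's output (Thévenin) resistance is R₁‖R₂ = 556.2 Ω.
Fractional drop under load = R_th/(R_th + R_L) = 556.2 / (556.2 + 10700) = 0.04941.
So the output falls by 4.94 %.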